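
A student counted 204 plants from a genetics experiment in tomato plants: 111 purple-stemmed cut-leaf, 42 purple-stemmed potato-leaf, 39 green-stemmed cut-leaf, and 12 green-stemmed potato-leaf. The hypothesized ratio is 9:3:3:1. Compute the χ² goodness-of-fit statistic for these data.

Under the 9:3:3:1 hypothesis (Σ ratio = 16, N = 204):
  purple-stemmed cut-leaf: 204 × 9/16 = 114.75
  purple-stemmed potato-leaf: 204 × 3/16 = 38.25
  green-stemmed cut-leaf: 204 × 3/16 = 38.25
  green-stemmed potato-leaf: 204 × 1/16 = 12.75
χ² = Σ (O − E)² / E
  purple-stemmed cut-leaf: (111 − 114.75)² / 114.75 = 0.1225
  purple-stemmed potato-leaf: (42 − 38.25)² / 38.25 = 0.3676
  green-stemmed cut-leaf: (39 − 38.25)² / 38.25 = 0.0147
  green-stemmed potato-leaf: (12 − 12.75)² / 12.75 = 0.0441
χ² = 0.1225 + 0.3676 + 0.0147 + 0.0441 = 0.5489 ≈ 0.549

0.549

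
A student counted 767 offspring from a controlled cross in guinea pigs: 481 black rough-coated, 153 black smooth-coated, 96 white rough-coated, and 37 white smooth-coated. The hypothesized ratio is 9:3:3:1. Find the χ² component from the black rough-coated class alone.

5.694

Expected counts for N = 767 under a 9:3:3:1 ratio (total parts = 16):
  black rough-coated: 767 × 9/16 = 431.4375
  black smooth-coated: 767 × 3/16 = 143.8125
  white rough-coated: 767 × 3/16 = 143.8125
  white smooth-coated: 767 × 1/16 = 47.9375
Contribution of black rough-coated: (481 − 431.4375)² / 431.4375 = 5.6936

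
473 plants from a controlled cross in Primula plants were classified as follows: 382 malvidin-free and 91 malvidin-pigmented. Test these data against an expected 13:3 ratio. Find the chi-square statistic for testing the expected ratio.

0.074

The 13:3 ratio has 16 parts, so with N = 473 the expected counts are:
  malvidin-free: 473 × 13/16 = 384.3125
  malvidin-pigmented: 473 × 3/16 = 88.6875
χ² = Σ (O − E)² / E
  malvidin-free: (382 − 384.3125)² / 384.3125 = 0.0139
  malvidin-pigmented: (91 − 88.6875)² / 88.6875 = 0.0603
χ² = 0.0139 + 0.0603 = 0.0742 ≈ 0.074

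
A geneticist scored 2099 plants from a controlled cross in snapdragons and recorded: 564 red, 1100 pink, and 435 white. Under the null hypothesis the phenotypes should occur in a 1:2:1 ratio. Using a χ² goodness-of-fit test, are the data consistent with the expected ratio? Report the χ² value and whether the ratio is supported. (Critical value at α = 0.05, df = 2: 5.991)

Expected counts for N = 2099 under a 1:2:1 ratio (total parts = 4):
  red: 2099 × 1/4 = 524.75
  pink: 2099 × 2/4 = 1049.5
  white: 2099 × 1/4 = 524.75
χ² = Σ (O − E)² / E
  red: (564 − 524.75)² / 524.75 = 2.9358
  pink: (1100 − 1049.5)² / 1049.5 = 2.4300
  white: (435 − 524.75)² / 524.75 = 15.3503
χ² = 2.9358 + 2.4300 + 15.3503 = 20.7161 ≈ 20.716
Degrees of freedom = 3 − 1 = 2; critical value at α = 0.05 is 5.991.
Since 20.716 > 5.991, we reject the null hypothesis — the data do not fit the 1:2:1 ratio.

20.716; not consistent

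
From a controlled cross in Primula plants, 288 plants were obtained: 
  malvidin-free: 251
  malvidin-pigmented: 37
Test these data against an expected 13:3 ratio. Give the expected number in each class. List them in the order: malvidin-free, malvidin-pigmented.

234, 54

Total ratio parts = 16. Expected numbers out of 288:
  malvidin-free: 288 × 13/16 = 234
  malvidin-pigmented: 288 × 3/16 = 54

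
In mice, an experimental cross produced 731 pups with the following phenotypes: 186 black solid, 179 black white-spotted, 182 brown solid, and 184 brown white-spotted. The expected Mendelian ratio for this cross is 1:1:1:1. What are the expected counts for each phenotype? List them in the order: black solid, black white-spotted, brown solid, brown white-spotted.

182.75, 182.75, 182.75, 182.75

The 1:1:1:1 ratio has 4 parts, so with N = 731 the expected counts are:
  black solid: 731 × 1/4 = 182.75
  black white-spotted: 731 × 1/4 = 182.75
  brown solid: 731 × 1/4 = 182.75
  brown white-spotted: 731 × 1/4 = 182.75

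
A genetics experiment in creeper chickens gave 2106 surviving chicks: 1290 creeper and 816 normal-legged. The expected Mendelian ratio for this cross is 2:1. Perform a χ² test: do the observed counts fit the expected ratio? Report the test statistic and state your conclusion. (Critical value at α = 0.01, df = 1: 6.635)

27.769; not consistent

Expected counts for N = 2106 under a 2:1 ratio (total parts = 3):
  creeper: 2106 × 2/3 = 1404
  normal-legged: 2106 × 1/3 = 702
χ² = Σ (O − E)² / E
  creeper: (1290 − 1404)² / 1404 = 9.2564
  normal-legged: (816 − 702)² / 702 = 18.5128
χ² = 9.2564 + 18.5128 = 27.7692 ≈ 27.769
Degrees of freedom = 2 − 1 = 1; critical value at α = 0.01 is 6.635.
Since 27.769 > 6.635, we reject the null hypothesis — the data do not fit the 2:1 ratio.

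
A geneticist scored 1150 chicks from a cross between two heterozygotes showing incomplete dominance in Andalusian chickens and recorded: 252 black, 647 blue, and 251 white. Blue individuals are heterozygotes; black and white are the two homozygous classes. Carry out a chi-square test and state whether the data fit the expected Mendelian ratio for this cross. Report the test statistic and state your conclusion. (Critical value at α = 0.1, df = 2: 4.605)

With incomplete dominance, a heterozygote × heterozygote cross gives a 1:2:1 phenotypic ratio.
Total ratio parts = 4. Expected numbers out of 1150:
  black: 1150 × 1/4 = 287.5
  blue: 1150 × 2/4 = 575
  white: 1150 × 1/4 = 287.5
χ² = Σ (O − E)² / E
  black: (252 − 287.5)² / 287.5 = 4.3835
  blue: (647 − 575)² / 575 = 9.0157
  white: (251 − 287.5)² / 287.5 = 4.6339
χ² = 4.3835 + 9.0157 + 4.6339 = 18.0331 ≈ 18.033
Degrees of freedom = 3 − 1 = 2; critical value at α = 0.1 is 4.605.
Since 18.033 > 4.605, we reject the null hypothesis — the data do not fit the 1:2:1 ratio.

18.033; not consistent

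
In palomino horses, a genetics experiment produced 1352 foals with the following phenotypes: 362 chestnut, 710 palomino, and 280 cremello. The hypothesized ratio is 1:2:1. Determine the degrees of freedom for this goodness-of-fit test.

A goodness-of-fit test with 3 phenotype classes has df = 3 − 1 = 2.

2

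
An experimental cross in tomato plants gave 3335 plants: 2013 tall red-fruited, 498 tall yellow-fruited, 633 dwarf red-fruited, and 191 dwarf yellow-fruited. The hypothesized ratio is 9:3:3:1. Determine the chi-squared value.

37.488

The 9:3:3:1 ratio has 16 parts, so with N = 3335 the expected counts are:
  tall red-fruited: 3335 × 9/16 = 1875.9375
  tall yellow-fruited: 3335 × 3/16 = 625.3125
  dwarf red-fruited: 3335 × 3/16 = 625.3125
  dwarf yellow-fruited: 3335 × 1/16 = 208.4375
χ² = Σ (O − E)² / E
  tall red-fruited: (2013 − 1875.9375)² / 1875.9375 = 10.0143
  tall yellow-fruited: (498 − 625.3125)² / 625.3125 = 25.9206
  dwarf red-fruited: (633 − 625.3125)² / 625.3125 = 0.0945
  dwarf yellow-fruited: (191 − 208.4375)² / 208.4375 = 1.4588
χ² = 10.0143 + 25.9206 + 0.0945 + 1.4588 = 37.4882 ≈ 37.488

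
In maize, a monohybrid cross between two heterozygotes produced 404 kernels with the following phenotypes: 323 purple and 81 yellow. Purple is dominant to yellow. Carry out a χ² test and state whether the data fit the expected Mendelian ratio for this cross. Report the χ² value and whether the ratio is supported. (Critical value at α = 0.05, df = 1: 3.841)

For a monohybrid cross between heterozygotes with complete dominance, the expected phenotypic ratio is 3:1.
Under the 3:1 hypothesis (Σ ratio = 4, N = 404):
  purple: 404 × 3/4 = 303
  yellow: 404 × 1/4 = 101
χ² = Σ (O − E)² / E
  purple: (323 − 303)² / 303 = 1.3201
  yellow: (81 − 101)² / 101 = 3.9604
χ² = 1.3201 + 3.9604 = 5.2805 ≈ 5.281
Degrees of freedom = 2 − 1 = 1; critical value at α = 0.05 is 3.841.
Since 5.281 > 3.841, we reject the null hypothesis — the data do not fit the 3:1 ratio.

5.281; not consistent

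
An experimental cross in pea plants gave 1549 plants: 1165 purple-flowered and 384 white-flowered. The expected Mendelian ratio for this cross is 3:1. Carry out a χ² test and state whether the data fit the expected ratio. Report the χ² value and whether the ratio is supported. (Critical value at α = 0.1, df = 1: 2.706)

0.036; consistent

Under the 3:1 hypothesis (Σ ratio = 4, N = 1549):
  purple-flowered: 1549 × 3/4 = 1161.75
  white-flowered: 1549 × 1/4 = 387.25
χ² = Σ (O − E)² / E
  purple-flowered: (1165 − 1161.75)² / 1161.75 = 0.0091
  white-flowered: (384 − 387.25)² / 387.25 = 0.0273
χ² = 0.0091 + 0.0273 = 0.0364 ≈ 0.036
Degrees of freedom = 2 − 1 = 1; critical value at α = 0.1 is 2.706.
Since 0.036 < 2.706, we fail to reject the null hypothesis — the data are consistent with the 3:1 ratio.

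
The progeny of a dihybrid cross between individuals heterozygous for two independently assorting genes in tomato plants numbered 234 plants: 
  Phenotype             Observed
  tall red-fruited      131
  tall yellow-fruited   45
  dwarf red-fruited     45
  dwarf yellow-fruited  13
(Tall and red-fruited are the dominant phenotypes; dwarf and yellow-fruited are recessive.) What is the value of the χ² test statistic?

A dihybrid F₂ with independent assortment and complete dominance at both loci gives a 9:3:3:1 phenotypic ratio.
The 9:3:3:1 ratio has 16 parts, so with N = 234 the expected counts are:
  tall red-fruited: 234 × 9/16 = 131.625
  tall yellow-fruited: 234 × 3/16 = 43.875
  dwarf red-fruited: 234 × 3/16 = 43.875
  dwarf yellow-fruited: 234 × 1/16 = 14.625
χ² = Σ (O − E)² / E
  tall red-fruited: (131 − 131.625)² / 131.625 = 0.0030
  tall yellow-fruited: (45 − 43.875)² / 43.875 = 0.0288
  dwarf red-fruited: (45 − 43.875)² / 43.875 = 0.0288
  dwarf yellow-fruited: (13 − 14.625)² / 14.625 = 0.1806
χ² = 0.0030 + 0.0288 + 0.0288 + 0.1806 = 0.2412 ≈ 0.241

0.241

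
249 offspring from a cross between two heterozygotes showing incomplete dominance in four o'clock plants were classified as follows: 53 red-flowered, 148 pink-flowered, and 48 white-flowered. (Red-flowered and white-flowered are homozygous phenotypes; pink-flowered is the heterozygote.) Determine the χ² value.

9.072

With incomplete dominance, a heterozygote × heterozygote cross gives a 1:2:1 phenotypic ratio.
The 1:2:1 ratio has 4 parts, so with N = 249 the expected counts are:
  red-flowered: 249 × 1/4 = 62.25
  pink-flowered: 249 × 2/4 = 124.5
  white-flowered: 249 × 1/4 = 62.25
χ² = Σ (O − E)² / E
  red-flowered: (53 − 62.25)² / 62.25 = 1.3745
  pink-flowered: (148 − 124.5)² / 124.5 = 4.4357
  white-flowered: (48 − 62.25)² / 62.25 = 3.2620
χ² = 1.3745 + 4.4357 + 3.2620 = 9.0722 ≈ 9.072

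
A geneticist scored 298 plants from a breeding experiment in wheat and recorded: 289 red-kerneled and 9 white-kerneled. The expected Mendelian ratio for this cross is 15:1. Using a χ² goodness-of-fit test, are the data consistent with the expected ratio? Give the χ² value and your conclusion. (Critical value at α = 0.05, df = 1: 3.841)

Under the 15:1 hypothesis (Σ ratio = 16, N = 298):
  red-kerneled: 298 × 15/16 = 279.375
  white-kerneled: 298 × 1/16 = 18.625
χ² = Σ (O − E)² / E
  red-kerneled: (289 − 279.375)² / 279.375 = 0.3316
  white-kerneled: (9 − 18.625)² / 18.625 = 4.9740
χ² = 0.3316 + 4.9740 = 5.3056 ≈ 5.306
Degrees of freedom = 2 − 1 = 1; critical value at α = 0.05 is 3.841.
Since 5.306 > 3.841, we reject the null hypothesis — the data do not fit the 15:1 ratio.

5.306; not consistent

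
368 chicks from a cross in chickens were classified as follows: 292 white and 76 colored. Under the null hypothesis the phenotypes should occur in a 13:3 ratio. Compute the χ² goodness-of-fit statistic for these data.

Total ratio parts = 16. Expected numbers out of 368:
  white: 368 × 13/16 = 299
  colored: 368 × 3/16 = 69
χ² = Σ (O − E)² / E
  white: (292 − 299)² / 299 = 0.1639
  colored: (76 − 69)² / 69 = 0.7101
χ² = 0.1639 + 0.7101 = 0.874

0.874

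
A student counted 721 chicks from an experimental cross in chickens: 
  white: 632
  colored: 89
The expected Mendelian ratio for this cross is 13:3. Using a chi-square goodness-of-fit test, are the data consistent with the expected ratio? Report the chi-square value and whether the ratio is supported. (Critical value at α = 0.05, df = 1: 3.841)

Total ratio parts = 16. Expected numbers out of 721:
  white: 721 × 13/16 = 585.8125
  colored: 721 × 3/16 = 135.1875
χ² = Σ (O − E)² / E
  white: (632 − 585.8125)² / 585.8125 = 3.6416
  colored: (89 − 135.1875)² / 135.1875 = 15.7802
χ² = 3.6416 + 15.7802 = 19.4218 ≈ 19.422
Degrees of freedom = 2 − 1 = 1; critical value at α = 0.05 is 3.841.
Since 19.422 > 3.841, we reject the null hypothesis — the data do not fit the 13:3 ratio.

19.422; not consistent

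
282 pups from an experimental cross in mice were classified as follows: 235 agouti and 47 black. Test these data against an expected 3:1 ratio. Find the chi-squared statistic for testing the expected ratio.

10.444

Total ratio parts = 4. Expected numbers out of 282:
  agouti: 282 × 3/4 = 211.5
  black: 282 × 1/4 = 70.5
χ² = Σ (O − E)² / E
  agouti: (235 − 211.5)² / 211.5 = 2.6111
  black: (47 − 70.5)² / 70.5 = 7.8333
χ² = 2.6111 + 7.8333 = 10.4444 ≈ 10.444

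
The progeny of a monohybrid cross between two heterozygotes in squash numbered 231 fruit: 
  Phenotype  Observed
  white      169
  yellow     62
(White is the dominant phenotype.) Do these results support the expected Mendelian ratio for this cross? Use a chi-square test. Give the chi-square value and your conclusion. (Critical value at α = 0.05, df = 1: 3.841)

0.417; consistent

For a monohybrid cross between heterozygotes with complete dominance, the expected phenotypic ratio is 3:1.
Total ratio parts = 4. Expected numbers out of 231:
  white: 231 × 3/4 = 173.25
  yellow: 231 × 1/4 = 57.75
χ² = Σ (O − E)² / E
  white: (169 − 173.25)² / 173.25 = 0.1043
  yellow: (62 − 57.75)² / 57.75 = 0.3128
χ² = 0.1043 + 0.3128 = 0.4171 ≈ 0.417
Degrees of freedom = 2 − 1 = 1; critical value at α = 0.05 is 3.841.
Since 0.417 < 3.841, we fail to reject the null hypothesis — the data are consistent with the 3:1 ratio.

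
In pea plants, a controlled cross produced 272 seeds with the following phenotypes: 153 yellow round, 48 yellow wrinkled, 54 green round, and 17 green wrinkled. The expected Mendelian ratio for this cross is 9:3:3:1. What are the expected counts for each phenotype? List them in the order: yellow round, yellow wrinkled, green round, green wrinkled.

Under the 9:3:3:1 hypothesis (Σ ratio = 16, N = 272):
  yellow round: 272 × 9/16 = 153
  yellow wrinkled: 272 × 3/16 = 51
  green round: 272 × 3/16 = 51
  green wrinkled: 272 × 1/16 = 17

153, 51, 51, 17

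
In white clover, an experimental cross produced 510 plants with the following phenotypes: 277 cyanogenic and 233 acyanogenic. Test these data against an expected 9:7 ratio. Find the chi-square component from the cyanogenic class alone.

Under the 9:7 hypothesis (Σ ratio = 16, N = 510):
  cyanogenic: 510 × 9/16 = 286.875
  acyanogenic: 510 × 7/16 = 223.125
Contribution of cyanogenic: (277 − 286.875)² / 286.875 = 0.3399

0.340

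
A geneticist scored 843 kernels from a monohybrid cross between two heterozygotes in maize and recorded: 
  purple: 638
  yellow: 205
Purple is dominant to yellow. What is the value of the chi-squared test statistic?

0.209

For a monohybrid cross between heterozygotes with complete dominance, the expected phenotypic ratio is 3:1.
Total ratio parts = 4. Expected numbers out of 843:
  purple: 843 × 3/4 = 632.25
  yellow: 843 × 1/4 = 210.75
χ² = Σ (O − E)² / E
  purple: (638 − 632.25)² / 632.25 = 0.0523
  yellow: (205 − 210.75)² / 210.75 = 0.1569
χ² = 0.0523 + 0.1569 = 0.2092 ≈ 0.209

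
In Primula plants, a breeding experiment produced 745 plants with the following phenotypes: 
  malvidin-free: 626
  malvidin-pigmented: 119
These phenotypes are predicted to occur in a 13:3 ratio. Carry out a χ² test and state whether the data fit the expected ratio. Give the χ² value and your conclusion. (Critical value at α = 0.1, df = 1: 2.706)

Total ratio parts = 16. Expected numbers out of 745:
  malvidin-free: 745 × 13/16 = 605.3125
  malvidin-pigmented: 745 × 3/16 = 139.6875
χ² = Σ (O − E)² / E
  malvidin-free: (626 − 605.3125)² / 605.3125 = 0.7070
  malvidin-pigmented: (119 − 139.6875)² / 139.6875 = 3.0638
χ² = 0.7070 + 3.0638 = 3.7708 ≈ 3.771
Degrees of freedom = 2 − 1 = 1; critical value at α = 0.1 is 2.706.
Since 3.771 > 2.706, we reject the null hypothesis — the data do not fit the 13:3 ratio.

3.771; not consistent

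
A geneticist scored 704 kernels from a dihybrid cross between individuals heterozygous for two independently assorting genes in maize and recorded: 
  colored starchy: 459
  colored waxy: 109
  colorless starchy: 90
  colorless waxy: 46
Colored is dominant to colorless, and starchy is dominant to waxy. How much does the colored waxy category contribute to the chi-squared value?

A dihybrid F₂ with independent assortment and complete dominance at both loci gives a 9:3:3:1 phenotypic ratio.
The 9:3:3:1 ratio has 16 parts, so with N = 704 the expected counts are:
  colored starchy: 704 × 9/16 = 396
  colored waxy: 704 × 3/16 = 132
  colorless starchy: 704 × 3/16 = 132
  colorless waxy: 704 × 1/16 = 44
Contribution of colored waxy: (109 − 132)² / 132 = 4.0076

4.008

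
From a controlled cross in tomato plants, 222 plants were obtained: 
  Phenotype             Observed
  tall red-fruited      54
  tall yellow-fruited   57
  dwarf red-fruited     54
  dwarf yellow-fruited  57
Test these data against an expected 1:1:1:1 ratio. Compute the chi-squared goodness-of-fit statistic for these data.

0.162

Under the 1:1:1:1 hypothesis (Σ ratio = 4, N = 222):
  tall red-fruited: 222 × 1/4 = 55.5
  tall yellow-fruited: 222 × 1/4 = 55.5
  dwarf red-fruited: 222 × 1/4 = 55.5
  dwarf yellow-fruited: 222 × 1/4 = 55.5
χ² = Σ (O − E)² / E
  tall red-fruited: (54 − 55.5)² / 55.5 = 0.0405
  tall yellow-fruited: (57 − 55.5)² / 55.5 = 0.0405
  dwarf red-fruited: (54 − 55.5)² / 55.5 = 0.0405
  dwarf yellow-fruited: (57 − 55.5)² / 55.5 = 0.0405
χ² = 0.0405 + 0.0405 + 0.0405 + 0.0405 = 0.162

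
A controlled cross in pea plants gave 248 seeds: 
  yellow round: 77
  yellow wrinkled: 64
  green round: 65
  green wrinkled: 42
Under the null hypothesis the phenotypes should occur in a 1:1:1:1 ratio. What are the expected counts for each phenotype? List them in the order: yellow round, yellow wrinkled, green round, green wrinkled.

62, 62, 62, 62

Under the 1:1:1:1 hypothesis (Σ ratio = 4, N = 248):
  yellow round: 248 × 1/4 = 62
  yellow wrinkled: 248 × 1/4 = 62
  green round: 248 × 1/4 = 62
  green wrinkled: 248 × 1/4 = 62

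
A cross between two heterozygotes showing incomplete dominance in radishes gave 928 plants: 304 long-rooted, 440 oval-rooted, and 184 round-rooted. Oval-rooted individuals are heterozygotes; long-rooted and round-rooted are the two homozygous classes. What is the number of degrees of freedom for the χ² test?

With incomplete dominance, a heterozygote × heterozygote cross gives a 1:2:1 phenotypic ratio.
A goodness-of-fit test with 3 phenotype classes has df = 3 − 1 = 2.

2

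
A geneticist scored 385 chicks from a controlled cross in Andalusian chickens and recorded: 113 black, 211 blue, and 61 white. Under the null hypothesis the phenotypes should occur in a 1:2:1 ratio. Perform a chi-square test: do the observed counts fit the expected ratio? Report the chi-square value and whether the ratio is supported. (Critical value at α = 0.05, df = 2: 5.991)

The 1:2:1 ratio has 4 parts, so with N = 385 the expected counts are:
  black: 385 × 1/4 = 96.25
  blue: 385 × 2/4 = 192.5
  white: 385 × 1/4 = 96.25
χ² = Σ (O − E)² / E
  black: (113 − 96.25)² / 96.25 = 2.9149
  blue: (211 − 192.5)² / 192.5 = 1.7779
  white: (61 − 96.25)² / 96.25 = 12.9097
χ² = 2.9149 + 1.7779 + 12.9097 = 17.6025 ≈ 17.603
Degrees of freedom = 3 − 1 = 2; critical value at α = 0.05 is 5.991.
Since 17.603 > 5.991, we reject the null hypothesis — the data do not fit the 1:2:1 ratio.

17.603; not consistent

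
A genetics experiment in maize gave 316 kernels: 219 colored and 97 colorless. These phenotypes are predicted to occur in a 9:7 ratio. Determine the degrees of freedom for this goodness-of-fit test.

A goodness-of-fit test with 2 phenotype classes has df = 2 − 1 = 1.

1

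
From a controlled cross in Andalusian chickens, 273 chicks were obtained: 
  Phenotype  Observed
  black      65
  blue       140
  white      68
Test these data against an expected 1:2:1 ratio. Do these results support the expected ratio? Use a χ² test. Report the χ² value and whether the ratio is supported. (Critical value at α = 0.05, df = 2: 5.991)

0.245; consistent

Expected counts for N = 273 under a 1:2:1 ratio (total parts = 4):
  black: 273 × 1/4 = 68.25
  blue: 273 × 2/4 = 136.5
  white: 273 × 1/4 = 68.25
χ² = Σ (O − E)² / E
  black: (65 − 68.25)² / 68.25 = 0.1548
  blue: (140 − 136.5)² / 136.5 = 0.0897
  white: (68 − 68.25)² / 68.25 = 0.0009
χ² = 0.1548 + 0.0897 + 0.0009 = 0.2454 ≈ 0.245
Degrees of freedom = 3 − 1 = 2; critical value at α = 0.05 is 5.991.
Since 0.245 < 5.991, we fail to reject the null hypothesis — the data are consistent with the 1:2:1 ratio.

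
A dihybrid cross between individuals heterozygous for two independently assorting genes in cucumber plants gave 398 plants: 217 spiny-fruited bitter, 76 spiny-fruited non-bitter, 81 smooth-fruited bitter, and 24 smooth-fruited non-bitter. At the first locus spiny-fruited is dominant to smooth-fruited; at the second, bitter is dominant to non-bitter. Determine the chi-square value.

A dihybrid F₂ with independent assortment and complete dominance at both loci gives a 9:3:3:1 phenotypic ratio.
Total ratio parts = 16. Expected numbers out of 398:
  spiny-fruited bitter: 398 × 9/16 = 223.875
  spiny-fruited non-bitter: 398 × 3/16 = 74.625
  smooth-fruited bitter: 398 × 3/16 = 74.625
  smooth-fruited non-bitter: 398 × 1/16 = 24.875
χ² = Σ (O − E)² / E
  spiny-fruited bitter: (217 − 223.875)² / 223.875 = 0.2111
  spiny-fruited non-bitter: (76 − 74.625)² / 74.625 = 0.0253
  smooth-fruited bitter: (81 − 74.625)² / 74.625 = 0.5446
  smooth-fruited non-bitter: (24 − 24.875)² / 24.875 = 0.0308
χ² = 0.2111 + 0.0253 + 0.5446 + 0.0308 = 0.8118 ≈ 0.812

0.812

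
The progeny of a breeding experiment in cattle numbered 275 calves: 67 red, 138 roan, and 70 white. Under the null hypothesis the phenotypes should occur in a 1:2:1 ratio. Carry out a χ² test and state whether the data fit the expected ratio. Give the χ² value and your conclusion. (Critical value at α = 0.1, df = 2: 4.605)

0.069; consistent

Under the 1:2:1 hypothesis (Σ ratio = 4, N = 275):
  red: 275 × 1/4 = 68.75
  roan: 275 × 2/4 = 137.5
  white: 275 × 1/4 = 68.75
χ² = Σ (O − E)² / E
  red: (67 − 68.75)² / 68.75 = 0.0445
  roan: (138 − 137.5)² / 137.5 = 0.0018
  white: (70 − 68.75)² / 68.75 = 0.0227
χ² = 0.0445 + 0.0018 + 0.0227 = 0.069
Degrees of freedom = 3 − 1 = 2; critical value at α = 0.1 is 4.605.
Since 0.069 < 4.605, we fail to reject the null hypothesis — the data are consistent with the 1:2:1 ratio.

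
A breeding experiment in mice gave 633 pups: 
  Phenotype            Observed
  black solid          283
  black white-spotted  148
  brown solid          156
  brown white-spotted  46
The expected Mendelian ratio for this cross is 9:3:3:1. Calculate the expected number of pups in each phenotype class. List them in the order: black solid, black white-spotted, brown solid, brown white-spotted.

Expected counts for N = 633 under a 9:3:3:1 ratio (total parts = 16):
  black solid: 633 × 9/16 = 356.0625
  black white-spotted: 633 × 3/16 = 118.6875
  brown solid: 633 × 3/16 = 118.6875
  brown white-spotted: 633 × 1/16 = 39.5625

356.0625, 118.6875, 118.6875, 39.5625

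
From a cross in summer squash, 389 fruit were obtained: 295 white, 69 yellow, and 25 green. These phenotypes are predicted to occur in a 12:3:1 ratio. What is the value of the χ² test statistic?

Expected counts for N = 389 under a 12:3:1 ratio (total parts = 16):
  white: 389 × 12/16 = 291.75
  yellow: 389 × 3/16 = 72.9375
  green: 389 × 1/16 = 24.3125
χ² = Σ (O − E)² / E
  white: (295 − 291.75)² / 291.75 = 0.0362
  yellow: (69 − 72.9375)² / 72.9375 = 0.2126
  green: (25 − 24.3125)² / 24.3125 = 0.0194
χ² = 0.0362 + 0.2126 + 0.0194 = 0.2682 ≈ 0.268

0.268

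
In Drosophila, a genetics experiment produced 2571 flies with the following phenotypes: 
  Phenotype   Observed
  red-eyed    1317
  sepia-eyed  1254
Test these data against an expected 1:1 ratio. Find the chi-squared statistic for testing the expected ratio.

1.544

The 1:1 ratio has 2 parts, so with N = 2571 the expected counts are:
  red-eyed: 2571 × 1/2 = 1285.5
  sepia-eyed: 2571 × 1/2 = 1285.5
χ² = Σ (O − E)² / E
  red-eyed: (1317 − 1285.5)² / 1285.5 = 0.7719
  sepia-eyed: (1254 − 1285.5)² / 1285.5 = 0.7719
χ² = 0.7719 + 0.7719 = 1.5438 ≈ 1.544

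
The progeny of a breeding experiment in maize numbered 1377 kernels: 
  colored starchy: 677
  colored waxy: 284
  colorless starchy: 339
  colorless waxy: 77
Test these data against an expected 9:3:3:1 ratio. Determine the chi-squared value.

The 9:3:3:1 ratio has 16 parts, so with N = 1377 the expected counts are:
  colored starchy: 1377 × 9/16 = 774.5625
  colored waxy: 1377 × 3/16 = 258.1875
  colorless starchy: 1377 × 3/16 = 258.1875
  colorless waxy: 1377 × 1/16 = 86.0625
χ² = Σ (O − E)² / E
  colored starchy: (677 − 774.5625)² / 774.5625 = 12.2888
  colored waxy: (284 − 258.1875)² / 258.1875 = 2.5806
  colorless starchy: (339 − 258.1875)² / 258.1875 = 25.2943
  colorless waxy: (77 − 86.0625)² / 86.0625 = 0.9543
χ² = 12.2888 + 2.5806 + 25.2943 + 0.9543 = 41.118

41.118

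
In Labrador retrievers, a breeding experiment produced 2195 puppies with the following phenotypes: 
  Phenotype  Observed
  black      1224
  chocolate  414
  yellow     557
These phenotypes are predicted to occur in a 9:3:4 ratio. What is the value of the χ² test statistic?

0.231

Expected counts for N = 2195 under a 9:3:4 ratio (total parts = 16):
  black: 2195 × 9/16 = 1234.6875
  chocolate: 2195 × 3/16 = 411.5625
  yellow: 2195 × 4/16 = 548.75
χ² = Σ (O − E)² / E
  black: (1224 − 1234.6875)² / 1234.6875 = 0.0925
  chocolate: (414 − 411.5625)² / 411.5625 = 0.0144
  yellow: (557 − 548.75)² / 548.75 = 0.1240
χ² = 0.0925 + 0.0144 + 0.1240 = 0.2309 ≈ 0.231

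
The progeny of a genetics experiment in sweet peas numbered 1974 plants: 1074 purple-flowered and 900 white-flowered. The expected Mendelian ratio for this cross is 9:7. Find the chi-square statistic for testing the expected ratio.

2.724

Total ratio parts = 16. Expected numbers out of 1974:
  purple-flowered: 1974 × 9/16 = 1110.375
  white-flowered: 1974 × 7/16 = 863.625
χ² = Σ (O − E)² / E
  purple-flowered: (1074 − 1110.375)² / 1110.375 = 1.1916
  white-flowered: (900 − 863.625)² / 863.625 = 1.5321
χ² = 1.1916 + 1.5321 = 2.7237 ≈ 2.724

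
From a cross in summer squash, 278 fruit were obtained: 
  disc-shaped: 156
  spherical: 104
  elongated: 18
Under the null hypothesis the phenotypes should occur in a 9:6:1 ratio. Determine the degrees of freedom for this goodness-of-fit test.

2

A goodness-of-fit test with 3 phenotype classes has df = 3 − 1 = 2.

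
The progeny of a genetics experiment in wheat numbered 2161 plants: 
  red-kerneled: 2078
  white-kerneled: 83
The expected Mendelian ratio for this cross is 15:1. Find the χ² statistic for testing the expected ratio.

Expected counts for N = 2161 under a 15:1 ratio (total parts = 16):
  red-kerneled: 2161 × 15/16 = 2025.9375
  white-kerneled: 2161 × 1/16 = 135.0625
χ² = Σ (O − E)² / E
  red-kerneled: (2078 − 2025.9375)² / 2025.9375 = 1.3379
  white-kerneled: (83 − 135.0625)² / 135.0625 = 20.0685
χ² = 1.3379 + 20.0685 = 21.4064 ≈ 21.406

21.406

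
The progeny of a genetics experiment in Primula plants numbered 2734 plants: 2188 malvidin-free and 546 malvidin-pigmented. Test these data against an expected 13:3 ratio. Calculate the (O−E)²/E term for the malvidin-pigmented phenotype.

2.173

Total ratio parts = 16. Expected numbers out of 2734:
  malvidin-free: 2734 × 13/16 = 2221.375
  malvidin-pigmented: 2734 × 3/16 = 512.625
Contribution of malvidin-pigmented: (546 − 512.625)² / 512.625 = 2.1729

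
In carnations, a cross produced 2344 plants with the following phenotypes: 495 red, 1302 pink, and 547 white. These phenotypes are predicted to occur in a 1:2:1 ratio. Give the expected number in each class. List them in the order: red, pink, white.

586, 1172, 586

The 1:2:1 ratio has 4 parts, so with N = 2344 the expected counts are:
  red: 2344 × 1/4 = 586
  pink: 2344 × 2/4 = 1172
  white: 2344 × 1/4 = 586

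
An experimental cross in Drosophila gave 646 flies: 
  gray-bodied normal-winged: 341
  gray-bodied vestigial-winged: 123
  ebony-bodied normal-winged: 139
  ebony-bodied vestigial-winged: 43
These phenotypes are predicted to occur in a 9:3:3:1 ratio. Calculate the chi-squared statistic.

4.215

Total ratio parts = 16. Expected numbers out of 646:
  gray-bodied normal-winged: 646 × 9/16 = 363.375
  gray-bodied vestigial-winged: 646 × 3/16 = 121.125
  ebony-bodied normal-winged: 646 × 3/16 = 121.125
  ebony-bodied vestigial-winged: 646 × 1/16 = 40.375
χ² = Σ (O − E)² / E
  gray-bodied normal-winged: (341 − 363.375)² / 363.375 = 1.3778
  gray-bodied vestigial-winged: (123 − 121.125)² / 121.125 = 0.0290
  ebony-bodied normal-winged: (139 − 121.125)² / 121.125 = 2.6379
  ebony-bodied vestigial-winged: (43 − 40.375)² / 40.375 = 0.1707
χ² = 1.3778 + 0.0290 + 2.6379 + 0.1707 = 4.2154 ≈ 4.215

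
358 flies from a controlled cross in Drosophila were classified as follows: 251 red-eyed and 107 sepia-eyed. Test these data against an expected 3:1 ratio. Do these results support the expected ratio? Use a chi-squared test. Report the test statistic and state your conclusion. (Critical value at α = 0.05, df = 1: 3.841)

Under the 3:1 hypothesis (Σ ratio = 4, N = 358):
  red-eyed: 358 × 3/4 = 268.5
  sepia-eyed: 358 × 1/4 = 89.5
χ² = Σ (O − E)² / E
  red-eyed: (251 − 268.5)² / 268.5 = 1.1406
  sepia-eyed: (107 − 89.5)² / 89.5 = 3.4218
χ² = 1.1406 + 3.4218 = 4.5624 ≈ 4.562
Degrees of freedom = 2 − 1 = 1; critical value at α = 0.05 is 3.841.
Since 4.562 > 3.841, we reject the null hypothesis — the data do not fit the 3:1 ratio.

4.562; not consistent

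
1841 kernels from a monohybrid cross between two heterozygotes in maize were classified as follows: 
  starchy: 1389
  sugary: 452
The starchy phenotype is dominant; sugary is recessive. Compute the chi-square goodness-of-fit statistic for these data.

0.197

For a monohybrid cross between heterozygotes with complete dominance, the expected phenotypic ratio is 3:1.
Total ratio parts = 4. Expected numbers out of 1841:
  starchy: 1841 × 3/4 = 1380.75
  sugary: 1841 × 1/4 = 460.25
χ² = Σ (O − E)² / E
  starchy: (1389 − 1380.75)² / 1380.75 = 0.0493
  sugary: (452 − 460.25)² / 460.25 = 0.1479
χ² = 0.0493 + 0.1479 = 0.1972 ≈ 0.197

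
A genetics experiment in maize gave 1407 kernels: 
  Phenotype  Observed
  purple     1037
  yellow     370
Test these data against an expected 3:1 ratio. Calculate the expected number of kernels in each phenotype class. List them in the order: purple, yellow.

1055.25, 351.75

The 3:1 ratio has 4 parts, so with N = 1407 the expected counts are:
  purple: 1407 × 3/4 = 1055.25
  yellow: 1407 × 1/4 = 351.75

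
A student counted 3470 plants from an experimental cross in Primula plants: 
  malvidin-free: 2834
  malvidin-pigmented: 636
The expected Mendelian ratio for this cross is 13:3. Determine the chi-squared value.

0.405

Expected counts for N = 3470 under a 13:3 ratio (total parts = 16):
  malvidin-free: 3470 × 13/16 = 2819.375
  malvidin-pigmented: 3470 × 3/16 = 650.625
χ² = Σ (O − E)² / E
  malvidin-free: (2834 − 2819.375)² / 2819.375 = 0.0759
  malvidin-pigmented: (636 − 650.625)² / 650.625 = 0.3287
χ² = 0.0759 + 0.3287 = 0.4046 ≈ 0.405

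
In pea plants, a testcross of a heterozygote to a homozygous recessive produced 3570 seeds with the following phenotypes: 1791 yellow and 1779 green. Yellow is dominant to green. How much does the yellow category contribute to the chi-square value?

0.020

A testcross of a heterozygote (Aa × aa) gives a 1:1 phenotypic ratio.
Under the 1:1 hypothesis (Σ ratio = 2, N = 3570):
  yellow: 3570 × 1/2 = 1785
  green: 3570 × 1/2 = 1785
Contribution of yellow: (1791 − 1785)² / 1785 = 0.0202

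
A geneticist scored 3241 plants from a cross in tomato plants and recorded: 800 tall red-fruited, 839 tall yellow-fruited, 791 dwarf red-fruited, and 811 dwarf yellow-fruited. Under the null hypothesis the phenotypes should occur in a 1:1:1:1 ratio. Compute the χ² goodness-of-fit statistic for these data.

1.608

Under the 1:1:1:1 hypothesis (Σ ratio = 4, N = 3241):
  tall red-fruited: 3241 × 1/4 = 810.25
  tall yellow-fruited: 3241 × 1/4 = 810.25
  dwarf red-fruited: 3241 × 1/4 = 810.25
  dwarf yellow-fruited: 3241 × 1/4 = 810.25
χ² = Σ (O − E)² / E
  tall red-fruited: (800 − 810.25)² / 810.25 = 0.1297
  tall yellow-fruited: (839 − 810.25)² / 810.25 = 1.0201
  dwarf red-fruited: (791 − 810.25)² / 810.25 = 0.4573
  dwarf yellow-fruited: (811 − 810.25)² / 810.25 = 0.0007
χ² = 0.1297 + 1.0201 + 0.4573 + 0.0007 = 1.6078 ≈ 1.608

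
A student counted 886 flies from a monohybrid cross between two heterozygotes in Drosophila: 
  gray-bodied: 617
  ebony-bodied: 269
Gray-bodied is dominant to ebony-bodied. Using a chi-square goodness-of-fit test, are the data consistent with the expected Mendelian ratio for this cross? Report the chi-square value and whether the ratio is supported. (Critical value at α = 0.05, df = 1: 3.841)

13.582; not consistent

For a monohybrid cross between heterozygotes with complete dominance, the expected phenotypic ratio is 3:1.
Total ratio parts = 4. Expected numbers out of 886:
  gray-bodied: 886 × 3/4 = 664.5
  ebony-bodied: 886 × 1/4 = 221.5
χ² = Σ (O − E)² / E
  gray-bodied: (617 − 664.5)² / 664.5 = 3.3954
  ebony-bodied: (269 − 221.5)² / 221.5 = 10.1862
χ² = 3.3954 + 10.1862 = 13.5816 ≈ 13.582
Degrees of freedom = 2 − 1 = 1; critical value at α = 0.05 is 3.841.
Since 13.582 > 3.841, we reject the null hypothesis — the data do not fit the 3:1 ratio.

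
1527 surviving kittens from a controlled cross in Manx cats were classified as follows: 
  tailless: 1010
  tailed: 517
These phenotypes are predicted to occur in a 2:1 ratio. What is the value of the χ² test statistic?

Under the 2:1 hypothesis (Σ ratio = 3, N = 1527):
  tailless: 1527 × 2/3 = 1018
  tailed: 1527 × 1/3 = 509
χ² = Σ (O − E)² / E
  tailless: (1010 − 1018)² / 1018 = 0.0629
  tailed: (517 − 509)² / 509 = 0.1257
χ² = 0.0629 + 0.1257 = 0.1886 ≈ 0.189

0.189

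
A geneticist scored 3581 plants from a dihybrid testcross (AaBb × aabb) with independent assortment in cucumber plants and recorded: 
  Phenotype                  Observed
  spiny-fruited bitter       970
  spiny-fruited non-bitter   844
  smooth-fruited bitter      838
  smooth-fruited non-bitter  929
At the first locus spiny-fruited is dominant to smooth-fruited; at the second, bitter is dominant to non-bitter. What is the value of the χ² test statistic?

A dihybrid testcross with independent assortment gives a 1:1:1:1 ratio.
Expected counts for N = 3581 under a 1:1:1:1 ratio (total parts = 4):
  spiny-fruited bitter: 3581 × 1/4 = 895.25
  spiny-fruited non-bitter: 3581 × 1/4 = 895.25
  smooth-fruited bitter: 3581 × 1/4 = 895.25
  smooth-fruited non-bitter: 3581 × 1/4 = 895.25
χ² = Σ (O − E)² / E
  spiny-fruited bitter: (970 − 895.25)² / 895.25 = 6.2413
  spiny-fruited non-bitter: (844 − 895.25)² / 895.25 = 2.9339
  smooth-fruited bitter: (838 − 895.25)² / 895.25 = 3.6611
  smooth-fruited non-bitter: (929 − 895.25)² / 895.25 = 1.2723
χ² = 6.2413 + 2.9339 + 3.6611 + 1.2723 = 14.1086 ≈ 14.109

14.109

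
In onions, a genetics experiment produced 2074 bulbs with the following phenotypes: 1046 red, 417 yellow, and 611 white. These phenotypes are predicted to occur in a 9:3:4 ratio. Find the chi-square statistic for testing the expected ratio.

31.008

Under the 9:3:4 hypothesis (Σ ratio = 16, N = 2074):
  red: 2074 × 9/16 = 1166.625
  yellow: 2074 × 3/16 = 388.875
  white: 2074 × 4/16 = 518.5
χ² = Σ (O − E)² / E
  red: (1046 − 1166.625)² / 1166.625 = 12.4722
  yellow: (417 − 388.875)² / 388.875 = 2.0341
  white: (611 − 518.5)² / 518.5 = 16.5019
χ² = 12.4722 + 2.0341 + 16.5019 = 31.0082 ≈ 31.008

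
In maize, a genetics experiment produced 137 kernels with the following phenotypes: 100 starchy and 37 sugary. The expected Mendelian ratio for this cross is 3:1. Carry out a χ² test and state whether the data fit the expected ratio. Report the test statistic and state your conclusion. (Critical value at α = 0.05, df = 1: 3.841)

0.294; consistent

Total ratio parts = 4. Expected numbers out of 137:
  starchy: 137 × 3/4 = 102.75
  sugary: 137 × 1/4 = 34.25
χ² = Σ (O − E)² / E
  starchy: (100 − 102.75)² / 102.75 = 0.0736
  sugary: (37 − 34.25)² / 34.25 = 0.2208
χ² = 0.0736 + 0.2208 = 0.2944 ≈ 0.294
Degrees of freedom = 2 − 1 = 1; critical value at α = 0.05 is 3.841.
Since 0.294 < 3.841, we fail to reject the null hypothesis — the data are consistent with the 3:1 ratio.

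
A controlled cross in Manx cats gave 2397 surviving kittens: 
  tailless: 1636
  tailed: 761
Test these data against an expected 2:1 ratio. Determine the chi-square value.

Expected counts for N = 2397 under a 2:1 ratio (total parts = 3):
  tailless: 2397 × 2/3 = 1598
  tailed: 2397 × 1/3 = 799
χ² = Σ (O − E)² / E
  tailless: (1636 − 1598)² / 1598 = 0.9036
  tailed: (761 − 799)² / 799 = 1.8073
χ² = 0.9036 + 1.8073 = 2.7109 ≈ 2.711

2.711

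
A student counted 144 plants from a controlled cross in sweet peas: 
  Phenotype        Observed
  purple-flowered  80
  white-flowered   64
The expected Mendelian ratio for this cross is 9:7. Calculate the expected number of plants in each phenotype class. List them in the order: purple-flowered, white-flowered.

The 9:7 ratio has 16 parts, so with N = 144 the expected counts are:
  purple-flowered: 144 × 9/16 = 81
  white-flowered: 144 × 7/16 = 63

81, 63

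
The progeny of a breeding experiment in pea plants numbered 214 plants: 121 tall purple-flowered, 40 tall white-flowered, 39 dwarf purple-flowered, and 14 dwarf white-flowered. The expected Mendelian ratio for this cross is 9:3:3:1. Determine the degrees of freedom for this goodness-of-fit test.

A goodness-of-fit test with 4 phenotype classes has df = 4 − 1 = 3.

3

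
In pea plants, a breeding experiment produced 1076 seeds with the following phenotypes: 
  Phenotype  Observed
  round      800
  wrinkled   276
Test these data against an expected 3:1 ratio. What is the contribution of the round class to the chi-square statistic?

0.061

Total ratio parts = 4. Expected numbers out of 1076:
  round: 1076 × 3/4 = 807
  wrinkled: 1076 × 1/4 = 269
Contribution of round: (800 − 807)² / 807 = 0.0607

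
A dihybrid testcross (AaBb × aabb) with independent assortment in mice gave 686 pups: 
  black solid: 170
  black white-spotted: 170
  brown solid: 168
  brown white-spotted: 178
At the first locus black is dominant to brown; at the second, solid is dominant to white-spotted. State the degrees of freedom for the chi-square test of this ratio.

3

A dihybrid testcross with independent assortment gives a 1:1:1:1 ratio.
A goodness-of-fit test with 4 phenotype classes has df = 4 − 1 = 3.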